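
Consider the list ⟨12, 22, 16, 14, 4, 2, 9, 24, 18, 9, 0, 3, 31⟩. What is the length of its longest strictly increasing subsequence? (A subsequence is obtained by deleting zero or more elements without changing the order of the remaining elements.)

4

Let dp[i] be the longest increasing subsequence ending at position i. Then dp = [1, 2, 2, 2, 1, 1, 2, 3, 3, 2, 1, 2, 4].
The maximum is 4; one witness is 12, 22, 24, 31 at positions 1,2,8,13.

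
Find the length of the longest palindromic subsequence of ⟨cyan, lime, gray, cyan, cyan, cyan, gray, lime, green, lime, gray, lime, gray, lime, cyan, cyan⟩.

Using dp[i][j] = 2 + dp[i+1][j−1] if the ends match, else max(dp[i+1][j], dp[i][j−1]):
dp[1][16] = 11. A witness is cyan lime gray gray lime green lime gray gray lime cyan at positions 1,2,3,7,8,9,10,11,13,14,16.

11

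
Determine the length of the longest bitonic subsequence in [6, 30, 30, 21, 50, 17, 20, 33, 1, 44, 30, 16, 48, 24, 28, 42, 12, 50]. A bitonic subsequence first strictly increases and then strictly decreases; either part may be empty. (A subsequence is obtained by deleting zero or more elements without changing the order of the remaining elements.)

Let inc[i] be the LIS ending at i and dec[i] the longest strictly decreasing subsequence starting at i. inc = [1, 2, 2, 2, 3, 2, 3, 4, 1, 5, 4, 2, 6, 4, 5, 6, 2, 7], dec = [2, 5, 5, 4, 5, 3, 3, 4, 1, 4, 3, 2, 3, 2, 2, 2, 1, 1].
max_i inc[i]+dec[i]−1 = 8, with one witness 6, 17, 20, 33, 44, 30, 28, 12.

8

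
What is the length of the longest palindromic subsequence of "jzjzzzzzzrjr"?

One longest palindromic subsequence is jzzzzzzzj (positions 1,2,4,5,6,7,8,9,11); it reads the same forward and backward, and the interval DP gives dp[1][12] = 9.

9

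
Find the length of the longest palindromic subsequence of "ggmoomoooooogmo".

One longest palindromic subsequence is omoooooomo (positions 4,6,7,8,9,10,11,12,14,15); it reads the same forward and backward, and the interval DP gives dp[1][15] = 10.

10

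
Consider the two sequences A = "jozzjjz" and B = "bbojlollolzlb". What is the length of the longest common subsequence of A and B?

3

A longest common subsequence is joz (length 3); the LCS DP confirms no longer common subsequence exists.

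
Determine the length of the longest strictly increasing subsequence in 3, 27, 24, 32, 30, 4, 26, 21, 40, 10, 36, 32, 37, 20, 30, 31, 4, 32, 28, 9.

7

One longest increasing subsequence is 3, 4, 10, 20, 30, 31, 32 (positions 1,6,10,14,15,16,18), of length 7; no longer one exists.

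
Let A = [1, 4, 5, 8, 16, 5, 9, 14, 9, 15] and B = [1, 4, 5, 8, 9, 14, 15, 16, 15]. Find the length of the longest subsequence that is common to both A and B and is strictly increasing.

For each value that appears in both, track the longest common increasing run ending there.
The best achievable length is 7; one witness is 1, 4, 5, 8, 9, 14, 15 (A-positions 1,2,3,4,7,8,10, B-positions 1,2,3,4,5,6,7).

7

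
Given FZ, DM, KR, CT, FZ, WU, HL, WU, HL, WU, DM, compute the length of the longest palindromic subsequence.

Using dp[i][j] = 2 + dp[i+1][j−1] if the ends match, else max(dp[i+1][j], dp[i][j−1]):
dp[1][11] = 7. A witness is DM WU HL WU HL WU DM at positions 2,6,7,8,9,10,11.

7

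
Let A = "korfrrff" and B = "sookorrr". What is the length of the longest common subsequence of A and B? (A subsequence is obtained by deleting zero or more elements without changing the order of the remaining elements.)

5

Backtracking the LCS table gives one alignment: k (A1,B4) → o (A2,B5) → r (A3,B6) → r (A5,B7) → r (A6,B8).
So the longest common subsequence has length 5.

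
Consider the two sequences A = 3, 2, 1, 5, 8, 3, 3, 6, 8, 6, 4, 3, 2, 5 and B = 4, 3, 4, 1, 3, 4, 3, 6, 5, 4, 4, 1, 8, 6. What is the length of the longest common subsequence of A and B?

Backtracking the LCS table gives one alignment: 3 (A1,B2) → 1 (A3,B4) → 3 (A6,B5) → 3 (A7,B7) → 6 (A8,B8) → 8 (A9,B13) → 6 (A10,B14).
So the longest common subsequence has length 7.

7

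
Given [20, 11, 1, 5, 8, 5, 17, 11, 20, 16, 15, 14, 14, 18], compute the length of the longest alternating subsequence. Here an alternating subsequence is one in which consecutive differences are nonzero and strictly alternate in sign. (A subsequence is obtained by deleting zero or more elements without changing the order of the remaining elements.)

9

A longest alternating subsequence is 20, 1, 8, 5, 17, 11, 20, 16, 18 (positions 1,3,5,6,7,8,9,10,14); its 8 consecutive differences strictly alternate in sign, and length 9 is optimal.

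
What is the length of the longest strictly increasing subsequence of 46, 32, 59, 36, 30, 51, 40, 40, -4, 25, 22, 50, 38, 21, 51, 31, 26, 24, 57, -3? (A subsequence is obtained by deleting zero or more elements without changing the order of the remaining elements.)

One longest increasing subsequence is 32, 36, 40, 50, 51, 57 (positions 2,4,7,12,15,19), of length 6; no longer one exists.

6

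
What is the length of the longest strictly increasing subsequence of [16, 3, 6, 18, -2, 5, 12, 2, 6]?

3

Scanning left to right, the best length ending at each element is: 16→1, 3→1, 6→2, 18→3, -2→1, 5→2, 12→3, 2→2, 6→3.
So the longest increasing subsequence has length 3, e.g. 3, 6, 18.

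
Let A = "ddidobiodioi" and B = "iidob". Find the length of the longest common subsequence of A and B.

4

A longest common subsequence is idob (length 4); the LCS DP confirms no longer common subsequence exists.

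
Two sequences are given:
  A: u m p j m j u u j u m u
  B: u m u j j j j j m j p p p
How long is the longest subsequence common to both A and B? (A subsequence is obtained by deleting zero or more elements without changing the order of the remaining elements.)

6

A longest common subsequence is umjjjm (length 6); the LCS DP confirms no longer common subsequence exists.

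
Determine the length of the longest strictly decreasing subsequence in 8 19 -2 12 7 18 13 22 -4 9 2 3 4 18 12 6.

One longest decreasing subsequence is 19, 18, 13, 9, 2 (positions 2,6,7,10,11), of length 5; no longer one exists.

5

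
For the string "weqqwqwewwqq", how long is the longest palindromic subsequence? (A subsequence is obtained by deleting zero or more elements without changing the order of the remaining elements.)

Using dp[i][j] = 2 + dp[i+1][j−1] if the ends match, else max(dp[i+1][j], dp[i][j−1]):
dp[1][12] = 9. A witness is qqwwewwqq at positions 3,4,5,7,8,9,10,11,12.

9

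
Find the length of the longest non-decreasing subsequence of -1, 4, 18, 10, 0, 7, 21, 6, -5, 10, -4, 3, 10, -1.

5

Let dp[i] be the longest non-decreasing subsequence ending at position i. Then dp = [1, 2, 3, 3, 2, 3, 4, 3, 1, 4, 2, 3, 5, 3].
The maximum is 5; one witness is -1, 4, 10, 10, 10 at positions 1,2,4,10,13.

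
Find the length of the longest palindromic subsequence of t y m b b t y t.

6

Using dp[i][j] = 2 + dp[i+1][j−1] if the ends match, else max(dp[i+1][j], dp[i][j−1]):
dp[1][8] = 6. A witness is tybbyt at positions 1,2,4,5,7,8.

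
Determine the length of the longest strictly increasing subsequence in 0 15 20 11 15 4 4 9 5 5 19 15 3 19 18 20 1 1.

Scanning left to right, the best length ending at each element is: 0→1, 15→2, 20→3, 11→2, 15→3, 4→2, 4→2, 9→3, 5→3, 5→3, 19→4, 15→4, 3→2, 19→5, 18→5, 20→6, 1→2, 1→2.
So the longest increasing subsequence has length 6, e.g. 0, 4, 9, 15, 19, 20.

6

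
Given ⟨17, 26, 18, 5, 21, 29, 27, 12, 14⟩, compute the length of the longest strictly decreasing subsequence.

3

Scanning left to right, the best length ending at each element is: 17→1, 26→1, 18→2, 5→3, 21→2, 29→1, 27→2, 12→3, 14→3.
So the longest decreasing subsequence has length 3, e.g. 26, 18, 5.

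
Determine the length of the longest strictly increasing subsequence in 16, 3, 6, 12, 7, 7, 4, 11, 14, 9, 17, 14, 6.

Scanning left to right, the best length ending at each element is: 16→1, 3→1, 6→2, 12→3, 7→3, 7→3, 4→2, 11→4, 14→5, 9→4, 17→6, 14→5, 6→3.
So the longest increasing subsequence has length 6, e.g. 3, 6, 7, 11, 14, 17.

6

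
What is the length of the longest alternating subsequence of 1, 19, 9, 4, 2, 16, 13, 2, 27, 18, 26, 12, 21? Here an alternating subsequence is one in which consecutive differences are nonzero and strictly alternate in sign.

10

A longest alternating subsequence is 1, 19, 9, 16, 13, 27, 18, 26, 12, 21 (positions 1,2,3,6,7,9,10,11,12,13); its 9 consecutive differences strictly alternate in sign, and length 10 is optimal.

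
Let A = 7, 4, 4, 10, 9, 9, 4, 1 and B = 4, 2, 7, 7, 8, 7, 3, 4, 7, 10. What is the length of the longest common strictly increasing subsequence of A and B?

A longest common strictly increasing subsequence is 4, 10 (length 2); it appears in order in both A and B, and no longer such subsequence exists.

2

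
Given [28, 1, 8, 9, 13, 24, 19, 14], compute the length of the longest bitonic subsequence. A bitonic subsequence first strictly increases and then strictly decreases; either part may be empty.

Let inc[i] be the LIS ending at i and dec[i] the longest strictly decreasing subsequence starting at i. inc = [1, 1, 2, 3, 4, 5, 5, 5], dec = [4, 1, 1, 1, 1, 3, 2, 1].
max_i inc[i]+dec[i]−1 = 7, with one witness 1, 8, 9, 13, 24, 19, 14.

7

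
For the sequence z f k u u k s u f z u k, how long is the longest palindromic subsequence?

One longest palindromic subsequence is zfkuukfz (positions 1,2,3,4,5,6,9,10); it reads the same forward and backward, and the interval DP gives dp[1][12] = 8.

8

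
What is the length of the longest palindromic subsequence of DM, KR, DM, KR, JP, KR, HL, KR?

5

One longest palindromic subsequence is KR KR JP KR KR (positions 2,4,5,6,8); it reads the same forward and backward, and the interval DP gives dp[1][8] = 5.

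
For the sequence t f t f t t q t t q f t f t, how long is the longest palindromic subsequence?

Using dp[i][j] = 2 + dp[i+1][j−1] if the ends match, else max(dp[i+1][j], dp[i][j−1]):
dp[1][14] = 13. A witness is tftfttqttftft at positions 1,2,3,4,5,6,7,8,9,11,12,13,14.

13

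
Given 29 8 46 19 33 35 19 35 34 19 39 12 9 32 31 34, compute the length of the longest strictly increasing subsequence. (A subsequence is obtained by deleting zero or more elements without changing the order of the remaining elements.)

5

One longest increasing subsequence is 8, 19, 33, 35, 39 (positions 2,4,5,6,11), of length 5; no longer one exists.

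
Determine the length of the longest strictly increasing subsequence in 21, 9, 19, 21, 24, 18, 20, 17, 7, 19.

4

Let dp[i] be the longest increasing subsequence ending at position i. Then dp = [1, 1, 2, 3, 4, 2, 3, 2, 1, 3].
The maximum is 4; one witness is 9, 19, 21, 24 at positions 2,3,4,5.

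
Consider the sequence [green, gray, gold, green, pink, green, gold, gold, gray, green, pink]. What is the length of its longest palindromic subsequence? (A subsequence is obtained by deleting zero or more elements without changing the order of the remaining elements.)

9

One longest palindromic subsequence is green gray gold green pink green gold gray green (positions 1,2,3,4,5,6,8,9,10); it reads the same forward and backward, and the interval DP gives dp[1][11] = 9.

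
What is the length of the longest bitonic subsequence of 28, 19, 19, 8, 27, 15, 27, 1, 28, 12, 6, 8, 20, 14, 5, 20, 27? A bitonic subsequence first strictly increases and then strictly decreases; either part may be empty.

One longest bitonic subsequence is 8, 15, 27, 28, 20, 14, 5 (positions 4,6,7,9,13,14,15): it rises to 28 then falls. Length 7 is optimal.

7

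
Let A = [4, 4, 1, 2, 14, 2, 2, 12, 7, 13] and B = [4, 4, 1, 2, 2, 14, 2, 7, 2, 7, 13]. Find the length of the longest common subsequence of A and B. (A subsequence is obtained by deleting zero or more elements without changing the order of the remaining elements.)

Backtracking the LCS table gives one alignment: 4 (A1,B1) → 4 (A2,B2) → 1 (A3,B3) → 2 (A4,B5) → 14 (A5,B6) → 2 (A6,B7) → 2 (A7,B9) → 7 (A9,B10) → 13 (A10,B11).
So the longest common subsequence has length 9.

9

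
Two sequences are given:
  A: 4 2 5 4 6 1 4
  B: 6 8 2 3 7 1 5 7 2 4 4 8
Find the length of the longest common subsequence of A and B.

4

A longest common subsequence is 2, 5, 4, 4 (length 4); the LCS DP confirms no longer common subsequence exists.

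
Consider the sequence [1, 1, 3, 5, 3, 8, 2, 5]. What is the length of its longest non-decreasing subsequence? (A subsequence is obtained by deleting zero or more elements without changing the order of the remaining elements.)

5

Let dp[i] be the longest non-decreasing subsequence ending at position i. Then dp = [1, 2, 3, 4, 4, 5, 3, 5].
The maximum is 5; one witness is 1, 1, 3, 5, 8 at positions 1,2,3,4,6.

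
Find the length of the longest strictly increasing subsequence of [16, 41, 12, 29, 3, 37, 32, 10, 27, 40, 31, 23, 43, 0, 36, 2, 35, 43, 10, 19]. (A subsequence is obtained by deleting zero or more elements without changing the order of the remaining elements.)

Let dp[i] be the longest increasing subsequence ending at position i. Then dp = [1, 2, 1, 2, 1, 3, 3, 2, 3, 4, 4, 3, 5, 1, 5, 2, 5, 6, 3, 4].
The maximum is 6; one witness is 3, 10, 27, 31, 36, 43 at positions 5,8,9,11,15,18.

6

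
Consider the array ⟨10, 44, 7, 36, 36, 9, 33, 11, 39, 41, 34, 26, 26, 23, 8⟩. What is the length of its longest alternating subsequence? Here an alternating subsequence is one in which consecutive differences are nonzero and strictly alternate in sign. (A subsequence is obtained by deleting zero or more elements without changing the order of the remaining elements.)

9

Track the best alternating length ending on an up-step vs a down-step at each position: up/down = 1/1, 2/1, 1/3, 4/3, 4/3, 4/5, 6/5, 6/7, 8/3, 8/3, 8/9, 8/9, 8/9, 8/9, 4/9.
The maximum over both is 9; one such subsequence is 10, 44, 7, 36, 9, 33, 11, 39, 34.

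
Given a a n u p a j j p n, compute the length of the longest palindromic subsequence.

Using dp[i][j] = 2 + dp[i+1][j−1] if the ends match, else max(dp[i+1][j], dp[i][j−1]):
dp[1][10] = 6. A witness is npjjpn at positions 3,5,7,8,9,10.

6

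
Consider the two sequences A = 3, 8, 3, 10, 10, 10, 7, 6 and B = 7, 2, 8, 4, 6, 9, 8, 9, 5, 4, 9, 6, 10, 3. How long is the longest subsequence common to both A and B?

2

Backtracking the LCS table gives one alignment: 8 (A2,B7) → 3 (A3,B14).
So the longest common subsequence has length 2.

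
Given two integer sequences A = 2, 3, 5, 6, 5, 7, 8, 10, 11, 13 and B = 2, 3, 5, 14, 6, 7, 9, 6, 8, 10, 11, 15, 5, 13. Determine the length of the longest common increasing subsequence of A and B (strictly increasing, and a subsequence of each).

9

For each value that appears in both, track the longest common increasing run ending there.
The best achievable length is 9; one witness is 2, 3, 5, 6, 7, 8, 10, 11, 13 (A-positions 1,2,3,4,6,7,8,9,10, B-positions 1,2,3,5,6,9,10,11,14).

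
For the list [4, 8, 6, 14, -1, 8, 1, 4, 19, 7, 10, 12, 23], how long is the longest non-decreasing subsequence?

Let dp[i] be the longest non-decreasing subsequence ending at position i. Then dp = [1, 2, 2, 3, 1, 3, 2, 3, 4, 4, 5, 6, 7].
The maximum is 7; one witness is -1, 1, 4, 7, 10, 12, 23 at positions 5,7,8,10,11,12,13.

7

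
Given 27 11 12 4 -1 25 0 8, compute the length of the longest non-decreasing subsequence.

One longest non-decreasing subsequence is 11, 12, 25 (positions 2,3,6), of length 3; no longer one exists.

3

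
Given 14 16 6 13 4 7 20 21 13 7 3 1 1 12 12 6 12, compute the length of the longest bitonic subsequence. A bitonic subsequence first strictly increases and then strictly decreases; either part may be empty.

8

Let inc[i] be the LIS ending at i and dec[i] the longest strictly decreasing subsequence starting at i. inc = [1, 2, 1, 2, 1, 2, 3, 4, 3, 2, 1, 1, 1, 3, 3, 2, 3], dec = [5, 5, 4, 4, 3, 3, 5, 5, 4, 3, 2, 1, 1, 2, 2, 1, 1].
max_i inc[i]+dec[i]−1 = 8, with one witness 14, 16, 20, 21, 13, 7, 3, 1.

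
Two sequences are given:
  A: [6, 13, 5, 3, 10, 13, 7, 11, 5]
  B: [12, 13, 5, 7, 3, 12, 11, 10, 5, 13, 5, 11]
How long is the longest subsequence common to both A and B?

6

A longest common subsequence is 13, 5, 3, 10, 13, 11 (length 6); the LCS DP confirms no longer common subsequence exists.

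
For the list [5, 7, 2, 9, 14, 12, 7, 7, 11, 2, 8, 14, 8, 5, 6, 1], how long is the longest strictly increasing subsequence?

5

One longest increasing subsequence is 5, 7, 9, 12, 14 (positions 1,2,4,6,12), of length 5; no longer one exists.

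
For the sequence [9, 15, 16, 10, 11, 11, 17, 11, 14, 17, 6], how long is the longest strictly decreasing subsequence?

3

One longest decreasing subsequence is 15, 10, 6 (positions 2,4,11), of length 3; no longer one exists.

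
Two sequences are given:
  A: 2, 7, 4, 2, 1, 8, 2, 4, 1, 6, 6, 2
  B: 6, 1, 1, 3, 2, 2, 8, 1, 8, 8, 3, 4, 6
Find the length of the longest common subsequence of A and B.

A longest common subsequence is 2, 2, 1, 8, 4, 6 (length 6); the LCS DP confirms no longer common subsequence exists.

6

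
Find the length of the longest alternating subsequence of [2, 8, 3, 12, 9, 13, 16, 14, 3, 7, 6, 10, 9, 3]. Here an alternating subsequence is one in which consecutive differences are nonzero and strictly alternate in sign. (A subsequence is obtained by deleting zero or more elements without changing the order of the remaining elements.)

11

A longest alternating subsequence is 2, 8, 3, 12, 9, 13, 3, 7, 6, 10, 9 (positions 1,2,3,4,5,6,9,10,11,12,13); its 10 consecutive differences strictly alternate in sign, and length 11 is optimal.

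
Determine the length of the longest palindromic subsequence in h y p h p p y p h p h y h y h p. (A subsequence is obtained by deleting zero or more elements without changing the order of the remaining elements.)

One longest palindromic subsequence is hyhyhphyhyh (positions 1,2,4,7,9,10,11,12,13,14,15); it reads the same forward and backward, and the interval DP gives dp[1][16] = 11.

11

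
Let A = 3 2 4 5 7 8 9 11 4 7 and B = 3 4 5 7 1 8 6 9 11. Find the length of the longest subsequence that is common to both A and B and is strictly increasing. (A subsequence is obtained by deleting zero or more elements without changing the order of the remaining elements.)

7

A longest common strictly increasing subsequence is 3, 4, 5, 7, 8, 9, 11 (length 7); it appears in order in both A and B, and no longer such subsequence exists.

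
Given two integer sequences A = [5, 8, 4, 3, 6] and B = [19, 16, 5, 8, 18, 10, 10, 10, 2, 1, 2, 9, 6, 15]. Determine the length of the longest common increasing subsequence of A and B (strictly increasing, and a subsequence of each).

A longest common strictly increasing subsequence is 5, 8 (length 2); it appears in order in both A and B, and no longer such subsequence exists.

2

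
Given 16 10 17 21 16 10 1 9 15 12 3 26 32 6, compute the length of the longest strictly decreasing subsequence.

5

Let dp[i] be the longest decreasing subsequence ending at position i. Then dp = [1, 2, 1, 1, 2, 3, 4, 4, 3, 4, 5, 1, 1, 5].
The maximum is 5; one witness is 17, 16, 10, 9, 3 at positions 3,5,6,8,11.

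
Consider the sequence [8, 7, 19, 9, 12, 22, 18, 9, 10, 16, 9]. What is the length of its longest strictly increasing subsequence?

4

Let dp[i] be the longest increasing subsequence ending at position i. Then dp = [1, 1, 2, 2, 3, 4, 4, 2, 3, 4, 2].
The maximum is 4; one witness is 8, 9, 12, 22 at positions 1,4,5,6.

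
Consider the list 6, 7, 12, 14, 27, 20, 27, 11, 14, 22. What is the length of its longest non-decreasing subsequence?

6

Let dp[i] be the longest non-decreasing subsequence ending at position i. Then dp = [1, 2, 3, 4, 5, 5, 6, 3, 5, 6].
The maximum is 6; one witness is 6, 7, 12, 14, 27, 27 at positions 1,2,3,4,5,7.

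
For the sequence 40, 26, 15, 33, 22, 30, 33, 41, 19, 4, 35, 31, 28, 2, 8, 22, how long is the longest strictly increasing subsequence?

Let dp[i] be the longest increasing subsequence ending at position i. Then dp = [1, 1, 1, 2, 2, 3, 4, 5, 2, 1, 5, 4, 3, 1, 2, 3].
The maximum is 5; one witness is 15, 22, 30, 33, 41 at positions 3,5,6,7,8.

5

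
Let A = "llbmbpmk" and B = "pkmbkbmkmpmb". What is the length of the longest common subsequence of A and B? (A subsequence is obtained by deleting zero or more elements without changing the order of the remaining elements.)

4

A longest common subsequence is bmpm (length 4); the LCS DP confirms no longer common subsequence exists.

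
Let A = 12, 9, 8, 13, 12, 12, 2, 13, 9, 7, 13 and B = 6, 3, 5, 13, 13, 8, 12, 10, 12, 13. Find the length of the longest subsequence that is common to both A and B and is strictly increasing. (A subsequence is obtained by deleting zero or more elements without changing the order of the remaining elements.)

For each value that appears in both, track the longest common increasing run ending there.
The best achievable length is 3; one witness is 8, 12, 13 (A-positions 3,5,8, B-positions 6,7,10).

3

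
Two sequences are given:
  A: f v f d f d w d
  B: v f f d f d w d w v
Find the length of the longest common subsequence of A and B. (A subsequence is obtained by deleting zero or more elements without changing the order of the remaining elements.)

Backtracking the LCS table gives one alignment: f (A1,B2) → f (A3,B3) → d (A4,B4) → f (A5,B5) → d (A6,B6) → w (A7,B7) → d (A8,B8).
So the longest common subsequence has length 7.

7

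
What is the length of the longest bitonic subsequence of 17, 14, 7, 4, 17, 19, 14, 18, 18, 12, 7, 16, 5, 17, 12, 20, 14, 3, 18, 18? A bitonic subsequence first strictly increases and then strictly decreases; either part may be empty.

Let inc[i] be the LIS ending at i and dec[i] the longest strictly decreasing subsequence starting at i. inc = [1, 1, 1, 1, 2, 3, 2, 3, 3, 2, 2, 3, 2, 4, 3, 5, 4, 1, 5, 5], dec = [6, 5, 3, 2, 6, 6, 5, 5, 5, 4, 3, 3, 2, 3, 2, 3, 2, 1, 1, 1].
max_i inc[i]+dec[i]−1 = 8, with one witness 14, 17, 19, 18, 12, 7, 5, 3.

8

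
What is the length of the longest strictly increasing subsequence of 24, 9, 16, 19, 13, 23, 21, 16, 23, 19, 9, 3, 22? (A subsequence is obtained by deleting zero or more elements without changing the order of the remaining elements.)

5

Let dp[i] be the longest increasing subsequence ending at position i. Then dp = [1, 1, 2, 3, 2, 4, 4, 3, 5, 4, 1, 1, 5].
The maximum is 5; one witness is 9, 16, 19, 21, 23 at positions 2,3,4,7,9.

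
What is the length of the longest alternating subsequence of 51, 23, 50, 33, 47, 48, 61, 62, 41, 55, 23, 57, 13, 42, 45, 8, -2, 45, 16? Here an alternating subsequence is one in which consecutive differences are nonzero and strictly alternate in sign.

14

Track the best alternating length ending on an up-step vs a down-step at each position: up/down = 1/1, 1/2, 3/2, 3/4, 5/4, 5/4, 5/1, 5/1, 5/6, 7/6, 1/8, 9/6, 1/10, 11/10, 11/10, 1/12, 1/12, 13/10, 13/14.
The maximum over both is 14; one such subsequence is 51, 23, 50, 33, 47, 41, 55, 23, 57, 13, 42, 8, 45, 16.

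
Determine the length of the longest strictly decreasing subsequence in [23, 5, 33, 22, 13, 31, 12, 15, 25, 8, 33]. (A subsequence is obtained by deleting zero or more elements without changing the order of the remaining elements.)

Let dp[i] be the longest decreasing subsequence ending at position i. Then dp = [1, 2, 1, 2, 3, 2, 4, 3, 3, 5, 1].
The maximum is 5; one witness is 23, 22, 13, 12, 8 at positions 1,4,5,7,10.

5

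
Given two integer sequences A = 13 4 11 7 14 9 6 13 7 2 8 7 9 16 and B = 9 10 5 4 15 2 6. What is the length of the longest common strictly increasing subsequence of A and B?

For each value that appears in both, track the longest common increasing run ending there.
The best achievable length is 2; one witness is 4, 6 (A-positions 2,7, B-positions 4,7).

2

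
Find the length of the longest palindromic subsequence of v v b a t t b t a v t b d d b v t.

9

One longest palindromic subsequence is vbbtvtbbv (positions 2,3,7,8,10,11,12,15,16); it reads the same forward and backward, and the interval DP gives dp[1][17] = 9.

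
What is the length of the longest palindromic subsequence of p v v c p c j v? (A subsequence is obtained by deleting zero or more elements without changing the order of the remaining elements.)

5

One longest palindromic subsequence is vcpcv (positions 2,4,5,6,8); it reads the same forward and backward, and the interval DP gives dp[1][8] = 5.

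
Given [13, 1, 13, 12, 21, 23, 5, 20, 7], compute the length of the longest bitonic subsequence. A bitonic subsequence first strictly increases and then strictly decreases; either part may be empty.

Let inc[i] be the LIS ending at i and dec[i] the longest strictly decreasing subsequence starting at i. inc = [1, 1, 2, 2, 3, 4, 2, 3, 3], dec = [3, 1, 3, 2, 3, 3, 1, 2, 1].
max_i inc[i]+dec[i]−1 = 6, with one witness 1, 13, 21, 23, 20, 7.

6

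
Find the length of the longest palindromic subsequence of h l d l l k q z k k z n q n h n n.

Using dp[i][j] = 2 + dp[i+1][j−1] if the ends match, else max(dp[i+1][j], dp[i][j−1]):
dp[1][17] = 8. A witness is hqzkkzqh at positions 1,7,8,9,10,11,13,15.

8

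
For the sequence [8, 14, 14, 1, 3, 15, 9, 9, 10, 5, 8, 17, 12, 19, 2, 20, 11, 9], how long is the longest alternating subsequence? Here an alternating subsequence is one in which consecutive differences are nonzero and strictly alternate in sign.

Track the best alternating length ending on an up-step vs a down-step at each position: up/down = 1/1, 2/1, 2/1, 1/3, 4/3, 4/1, 4/5, 4/5, 6/5, 4/7, 8/7, 8/1, 8/9, 10/1, 4/11, 12/1, 12/13, 12/13.
The maximum over both is 13; one such subsequence is 8, 14, 1, 15, 9, 10, 5, 17, 12, 19, 2, 20, 11.

13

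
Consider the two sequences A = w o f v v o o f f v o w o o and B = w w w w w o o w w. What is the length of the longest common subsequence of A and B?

A longest common subsequence is woow (length 4); the LCS DP confirms no longer common subsequence exists.

4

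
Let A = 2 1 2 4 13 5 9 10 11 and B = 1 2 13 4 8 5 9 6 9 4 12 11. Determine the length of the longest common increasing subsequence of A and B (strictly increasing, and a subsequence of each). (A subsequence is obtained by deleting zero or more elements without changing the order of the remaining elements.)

For each value that appears in both, track the longest common increasing run ending there.
The best achievable length is 6; one witness is 1, 2, 4, 5, 9, 11 (A-positions 2,3,4,6,7,9, B-positions 1,2,4,6,7,12).

6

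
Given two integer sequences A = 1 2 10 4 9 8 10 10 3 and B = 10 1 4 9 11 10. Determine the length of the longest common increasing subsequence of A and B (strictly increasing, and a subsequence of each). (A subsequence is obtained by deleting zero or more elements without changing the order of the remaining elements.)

A longest common strictly increasing subsequence is 1, 4, 9, 10 (length 4); it appears in order in both A and B, and no longer such subsequence exists.

4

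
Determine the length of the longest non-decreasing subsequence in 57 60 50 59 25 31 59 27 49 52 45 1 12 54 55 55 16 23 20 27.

One longest non-decreasing subsequence is 25, 31, 49, 52, 54, 55, 55 (positions 5,6,9,10,14,15,16), of length 7; no longer one exists.

7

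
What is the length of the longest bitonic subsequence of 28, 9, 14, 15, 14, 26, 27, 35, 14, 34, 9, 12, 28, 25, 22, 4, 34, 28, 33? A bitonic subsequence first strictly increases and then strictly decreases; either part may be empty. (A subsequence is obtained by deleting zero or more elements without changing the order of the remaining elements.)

11

One longest bitonic subsequence is 9, 14, 15, 26, 27, 35, 34, 28, 25, 22, 4 (positions 2,3,4,6,7,8,10,13,14,15,16): it rises to 35 then falls. Length 11 is optimal.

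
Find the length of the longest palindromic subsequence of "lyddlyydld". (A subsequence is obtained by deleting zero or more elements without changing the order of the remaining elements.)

Using dp[i][j] = 2 + dp[i+1][j−1] if the ends match, else max(dp[i+1][j], dp[i][j−1]):
dp[1][10] = 6. A witness is dlyyld at positions 3,5,6,7,9,10.

6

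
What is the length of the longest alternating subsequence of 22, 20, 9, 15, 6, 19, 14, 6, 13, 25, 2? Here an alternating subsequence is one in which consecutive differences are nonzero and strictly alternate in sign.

8

Track the best alternating length ending on an up-step vs a down-step at each position: up/down = 1/1, 1/2, 1/2, 3/2, 1/4, 5/2, 5/6, 1/6, 7/6, 7/1, 1/8.
The maximum over both is 8; one such subsequence is 22, 9, 15, 6, 19, 6, 13, 2.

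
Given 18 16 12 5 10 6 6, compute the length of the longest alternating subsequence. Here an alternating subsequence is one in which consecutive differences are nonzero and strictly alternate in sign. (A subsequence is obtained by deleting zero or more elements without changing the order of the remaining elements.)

4

A longest alternating subsequence is 18, 5, 10, 6 (positions 1,4,5,6); its 3 consecutive differences strictly alternate in sign, and length 4 is optimal.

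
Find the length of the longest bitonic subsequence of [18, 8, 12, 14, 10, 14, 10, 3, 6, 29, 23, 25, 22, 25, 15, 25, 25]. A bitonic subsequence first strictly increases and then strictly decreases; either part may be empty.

7

Let inc[i] be the LIS ending at i and dec[i] the longest strictly decreasing subsequence starting at i. inc = [1, 1, 2, 3, 2, 3, 2, 1, 2, 4, 4, 5, 4, 5, 4, 5, 5], dec = [4, 2, 3, 3, 2, 3, 2, 1, 1, 4, 3, 3, 2, 2, 1, 1, 1].
max_i inc[i]+dec[i]−1 = 7, with one witness 8, 12, 14, 29, 25, 22, 15.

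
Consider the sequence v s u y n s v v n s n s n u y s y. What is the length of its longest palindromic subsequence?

Using dp[i][j] = 2 + dp[i+1][j−1] if the ends match, else max(dp[i+1][j], dp[i][j−1]):
dp[1][17] = 11. A witness is synsnsnsnys at positions 2,4,5,6,9,10,11,12,13,15,16.

11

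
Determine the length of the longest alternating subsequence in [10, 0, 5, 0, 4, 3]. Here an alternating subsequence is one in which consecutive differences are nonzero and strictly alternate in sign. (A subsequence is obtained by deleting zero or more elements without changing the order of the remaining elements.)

Track the best alternating length ending on an up-step vs a down-step at each position: up/down = 1/1, 1/2, 3/2, 1/4, 5/4, 5/6.
The maximum over both is 6; one such subsequence is 10, 0, 5, 0, 4, 3.

6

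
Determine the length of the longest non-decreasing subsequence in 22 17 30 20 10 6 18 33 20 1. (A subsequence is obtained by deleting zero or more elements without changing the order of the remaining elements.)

3

Let dp[i] be the longest non-decreasing subsequence ending at position i. Then dp = [1, 1, 2, 2, 1, 1, 2, 3, 3, 1].
The maximum is 3; one witness is 22, 30, 33 at positions 1,3,8.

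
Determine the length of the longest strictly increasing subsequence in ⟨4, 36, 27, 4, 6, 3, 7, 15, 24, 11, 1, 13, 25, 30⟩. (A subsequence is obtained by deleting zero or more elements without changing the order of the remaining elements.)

7

Let dp[i] be the longest increasing subsequence ending at position i. Then dp = [1, 2, 2, 1, 2, 1, 3, 4, 5, 4, 1, 5, 6, 7].
The maximum is 7; one witness is 4, 6, 7, 15, 24, 25, 30 at positions 1,5,7,8,9,13,14.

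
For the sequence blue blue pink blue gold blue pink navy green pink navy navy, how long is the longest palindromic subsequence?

One longest palindromic subsequence is pink blue gold blue pink (positions 3,4,5,6,10); it reads the same forward and backward, and the interval DP gives dp[1][12] = 5.

5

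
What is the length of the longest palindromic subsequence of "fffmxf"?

4

Using dp[i][j] = 2 + dp[i+1][j−1] if the ends match, else max(dp[i+1][j], dp[i][j−1]):
dp[1][6] = 4. A witness is ffff at positions 1,2,3,6.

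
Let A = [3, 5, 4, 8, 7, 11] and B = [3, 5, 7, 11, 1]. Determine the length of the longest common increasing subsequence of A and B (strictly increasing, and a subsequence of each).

A longest common strictly increasing subsequence is 3, 5, 7, 11 (length 4); it appears in order in both A and B, and no longer such subsequence exists.

4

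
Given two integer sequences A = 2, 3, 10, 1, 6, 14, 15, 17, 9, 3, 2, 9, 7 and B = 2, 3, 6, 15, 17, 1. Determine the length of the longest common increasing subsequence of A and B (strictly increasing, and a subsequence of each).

A longest common strictly increasing subsequence is 2, 3, 6, 15, 17 (length 5); it appears in order in both A and B, and no longer such subsequence exists.

5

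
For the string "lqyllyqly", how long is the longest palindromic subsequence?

8

One longest palindromic subsequence is lqyllyql (positions 1,2,3,4,5,6,7,8); it reads the same forward and backward, and the interval DP gives dp[1][9] = 8.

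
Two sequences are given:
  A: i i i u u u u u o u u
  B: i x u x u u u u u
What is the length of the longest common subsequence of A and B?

7

A longest common subsequence is iuuuuuu (length 7); the LCS DP confirms no longer common subsequence exists.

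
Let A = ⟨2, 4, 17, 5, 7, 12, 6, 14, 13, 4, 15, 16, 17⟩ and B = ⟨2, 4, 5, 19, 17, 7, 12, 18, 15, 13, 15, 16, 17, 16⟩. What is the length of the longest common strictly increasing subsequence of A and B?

9

A longest common strictly increasing subsequence is 2, 4, 5, 7, 12, 13, 15, 16, 17 (length 9); it appears in order in both A and B, and no longer such subsequence exists.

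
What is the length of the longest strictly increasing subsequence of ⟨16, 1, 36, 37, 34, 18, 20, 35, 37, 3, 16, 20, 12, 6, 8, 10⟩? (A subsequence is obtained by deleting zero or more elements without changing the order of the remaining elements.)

One longest increasing subsequence is 16, 18, 20, 35, 37 (positions 1,6,7,8,9), of length 5; no longer one exists.

5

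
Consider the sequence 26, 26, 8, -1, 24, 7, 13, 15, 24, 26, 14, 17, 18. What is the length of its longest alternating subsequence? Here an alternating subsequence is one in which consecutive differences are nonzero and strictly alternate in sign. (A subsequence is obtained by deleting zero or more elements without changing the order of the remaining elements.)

A longest alternating subsequence is 26, 8, 24, 7, 15, 14, 17 (positions 1,3,5,6,8,11,12); its 6 consecutive differences strictly alternate in sign, and length 7 is optimal.

7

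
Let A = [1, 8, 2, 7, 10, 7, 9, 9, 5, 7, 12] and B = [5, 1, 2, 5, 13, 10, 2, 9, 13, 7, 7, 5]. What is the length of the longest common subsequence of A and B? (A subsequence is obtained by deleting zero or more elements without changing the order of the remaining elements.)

A longest common subsequence is 1, 2, 7, 7, 5 (length 5); the LCS DP confirms no longer common subsequence exists.

5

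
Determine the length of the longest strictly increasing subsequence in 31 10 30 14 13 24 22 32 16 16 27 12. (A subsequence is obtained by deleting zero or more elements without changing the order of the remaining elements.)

4

Scanning left to right, the best length ending at each element is: 31→1, 10→1, 30→2, 14→2, 13→2, 24→3, 22→3, 32→4, 16→3, 16→3, 27→4, 12→2.
So the longest increasing subsequence has length 4, e.g. 10, 14, 24, 32.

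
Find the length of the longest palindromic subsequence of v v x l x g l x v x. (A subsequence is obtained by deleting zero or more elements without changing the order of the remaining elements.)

7

One longest palindromic subsequence is vxlglxv (positions 2,3,4,6,7,8,9); it reads the same forward and backward, and the interval DP gives dp[1][10] = 7.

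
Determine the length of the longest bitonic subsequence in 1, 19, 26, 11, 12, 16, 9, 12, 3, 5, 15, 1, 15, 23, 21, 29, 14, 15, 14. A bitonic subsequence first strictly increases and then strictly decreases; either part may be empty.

Let inc[i] be the LIS ending at i and dec[i] the longest strictly decreasing subsequence starting at i. inc = [1, 2, 3, 2, 3, 4, 2, 3, 2, 3, 4, 1, 4, 5, 5, 6, 4, 5, 4], dec = [1, 5, 5, 4, 4, 4, 3, 3, 2, 2, 2, 1, 2, 4, 3, 3, 1, 2, 1].
max_i inc[i]+dec[i]−1 = 8, with one witness 1, 11, 12, 16, 23, 21, 15, 14.

8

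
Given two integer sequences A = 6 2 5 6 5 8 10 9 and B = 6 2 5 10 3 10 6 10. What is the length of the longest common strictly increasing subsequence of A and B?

A longest common strictly increasing subsequence is 2, 5, 6, 10 (length 4); it appears in order in both A and B, and no longer such subsequence exists.

4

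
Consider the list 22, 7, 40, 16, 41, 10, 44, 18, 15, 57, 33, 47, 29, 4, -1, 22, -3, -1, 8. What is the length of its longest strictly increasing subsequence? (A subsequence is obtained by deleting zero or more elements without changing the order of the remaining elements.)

5

Let dp[i] be the longest increasing subsequence ending at position i. Then dp = [1, 1, 2, 2, 3, 2, 4, 3, 3, 5, 4, 5, 4, 1, 1, 4, 1, 2, 3].
The maximum is 5; one witness is 22, 40, 41, 44, 57 at positions 1,3,5,7,10.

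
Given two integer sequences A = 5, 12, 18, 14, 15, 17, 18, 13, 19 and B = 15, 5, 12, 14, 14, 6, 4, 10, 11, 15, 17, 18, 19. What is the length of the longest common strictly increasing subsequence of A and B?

7

For each value that appears in both, track the longest common increasing run ending there.
The best achievable length is 7; one witness is 5, 12, 14, 15, 17, 18, 19 (A-positions 1,2,4,5,6,7,9, B-positions 2,3,4,10,11,12,13).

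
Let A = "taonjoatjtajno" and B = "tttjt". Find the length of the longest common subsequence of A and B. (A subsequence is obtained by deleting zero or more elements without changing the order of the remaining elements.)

A longest common subsequence is ttjt (length 4); the LCS DP confirms no longer common subsequence exists.

4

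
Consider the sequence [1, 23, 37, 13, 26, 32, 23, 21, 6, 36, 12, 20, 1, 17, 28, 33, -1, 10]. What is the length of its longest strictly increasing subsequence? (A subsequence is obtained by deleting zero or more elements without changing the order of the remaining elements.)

Let dp[i] be the longest increasing subsequence ending at position i. Then dp = [1, 2, 3, 2, 3, 4, 3, 3, 2, 5, 3, 4, 1, 4, 5, 6, 1, 3].
The maximum is 6; one witness is 1, 6, 12, 20, 28, 33 at positions 1,9,11,12,15,16.

6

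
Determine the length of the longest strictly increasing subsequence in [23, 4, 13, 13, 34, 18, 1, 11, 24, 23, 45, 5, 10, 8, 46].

6

Let dp[i] be the longest increasing subsequence ending at position i. Then dp = [1, 1, 2, 2, 3, 3, 1, 2, 4, 4, 5, 2, 3, 3, 6].
The maximum is 6; one witness is 4, 13, 18, 24, 45, 46 at positions 2,3,6,9,11,15.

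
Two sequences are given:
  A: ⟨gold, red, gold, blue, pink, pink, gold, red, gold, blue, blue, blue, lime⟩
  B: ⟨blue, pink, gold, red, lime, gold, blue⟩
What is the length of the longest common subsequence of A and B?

Backtracking the LCS table gives one alignment: blue (A4,B1) → pink (A6,B2) → gold (A7,B3) → red (A8,B4) → gold (A9,B6) → blue (A12,B7).
So the longest common subsequence has length 6.

6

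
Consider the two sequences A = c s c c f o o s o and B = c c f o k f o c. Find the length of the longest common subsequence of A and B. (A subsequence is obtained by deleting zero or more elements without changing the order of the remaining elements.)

A longest common subsequence is ccfoo (length 5); the LCS DP confirms no longer common subsequence exists.

5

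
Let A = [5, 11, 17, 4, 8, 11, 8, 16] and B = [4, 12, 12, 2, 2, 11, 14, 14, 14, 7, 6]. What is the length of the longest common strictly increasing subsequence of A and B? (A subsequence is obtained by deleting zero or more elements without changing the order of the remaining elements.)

2

For each value that appears in both, track the longest common increasing run ending there.
The best achievable length is 2; one witness is 4, 11 (A-positions 4,6, B-positions 1,6).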